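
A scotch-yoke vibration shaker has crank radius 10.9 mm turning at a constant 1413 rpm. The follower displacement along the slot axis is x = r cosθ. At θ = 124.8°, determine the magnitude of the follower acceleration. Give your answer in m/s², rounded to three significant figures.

136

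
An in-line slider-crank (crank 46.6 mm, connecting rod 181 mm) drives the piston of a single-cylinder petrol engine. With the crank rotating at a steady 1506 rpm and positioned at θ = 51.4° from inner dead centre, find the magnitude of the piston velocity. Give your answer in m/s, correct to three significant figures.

ω = 2π·1506/60 = 157.7 rad/s
For an in-line slider-crank, x = r cosθ + √(L² − r² sin²θ), so v = −rω sinθ·[1 + r cosθ/√(L² − r² sin²θ)].
With r = 0.0466 m, L = 0.181 m, θ = 51.4°: √(L² − r² sin²θ) = 0.1773 m.
v = −0.0466·157.7·0.78152·[1 + 0.0466·0.62388/0.1773] = -6.6854 m/s.
|v| = 6.6854 m/s.

6.69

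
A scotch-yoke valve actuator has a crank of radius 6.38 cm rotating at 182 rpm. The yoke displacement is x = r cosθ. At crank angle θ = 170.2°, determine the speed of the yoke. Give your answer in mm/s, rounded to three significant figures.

ω = 19.06 rad/s (from 182 rpm).
x = r cosθ ⇒ ẋ = −rω sinθ.
|v| = rω|sinθ| = 0.0638·19.06·|sin 170.2°| = 0.20697 m/s = 206.97 mm/s.

207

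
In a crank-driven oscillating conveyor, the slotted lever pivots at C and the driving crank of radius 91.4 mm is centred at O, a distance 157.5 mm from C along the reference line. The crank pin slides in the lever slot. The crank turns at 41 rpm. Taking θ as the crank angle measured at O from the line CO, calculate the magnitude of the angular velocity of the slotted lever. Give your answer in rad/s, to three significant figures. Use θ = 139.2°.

0.961

ω = 4.294 rad/s (from 41 rpm).
Crank pin A relative to C: A = (d + r cosθ, r sinθ); lever angle φ = atan2(r sinθ, d + r cosθ).
Differentiating tanφ: φ̇ = rω(d cosθ + r)/(d² + r² + 2dr cosθ).
d² + r² + 2dr cosθ = |CA|² = 0.0113656 m²;  d cosθ + r = -0.027827 m.
|ω_lever| = |0.0914·4.294·-0.027827| / 0.0113656 = 0.96079 rad/s.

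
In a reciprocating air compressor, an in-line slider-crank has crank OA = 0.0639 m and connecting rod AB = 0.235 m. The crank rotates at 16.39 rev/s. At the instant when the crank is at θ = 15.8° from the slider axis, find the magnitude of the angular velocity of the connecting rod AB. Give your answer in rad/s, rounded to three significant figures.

ω = 103 rad/s (converted from 16.39 rev/s).
The rod makes angle φ with the slider axis where L sinφ = r sinθ; differentiating, L cosφ·φ̇ = r ω cosθ.
L cosφ = √(L² − r² sin²θ) = 0.23436 m.
|ω_rod| = r ω |cosθ| / √(L² − r² sin²θ) = 0.0639·103·0.96222/0.23436 = 27.018 rad/s.

27.0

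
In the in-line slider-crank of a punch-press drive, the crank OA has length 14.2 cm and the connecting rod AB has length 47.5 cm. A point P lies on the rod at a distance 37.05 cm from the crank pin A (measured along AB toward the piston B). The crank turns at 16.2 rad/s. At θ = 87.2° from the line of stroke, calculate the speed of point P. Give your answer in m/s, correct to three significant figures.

2.33

ω = 16.2 rad/s.  Crank-pin speed |V_A| = rω = 2.3004 m/s, perpendicular to OA.
Rod angle: sinφ = −(r/L) sinθ ⇒ φ = -17.373°; ω_rod = −rω cosθ/√(L²−r²sin²θ) = -0.24789 rad/s.
V_P = V_A + ω_rod × AP, with AP = 0.3705 m along the rod.
Components: V_Px = −rω sinθ − a·ω_rod·sinφ = -2.3251 m/s;  V_Py = rω cosθ + a·ω_rod·cosφ = +0.024722 m/s.
|V_P| = √(V_Px² + V_Py²) = 2.3252 m/s.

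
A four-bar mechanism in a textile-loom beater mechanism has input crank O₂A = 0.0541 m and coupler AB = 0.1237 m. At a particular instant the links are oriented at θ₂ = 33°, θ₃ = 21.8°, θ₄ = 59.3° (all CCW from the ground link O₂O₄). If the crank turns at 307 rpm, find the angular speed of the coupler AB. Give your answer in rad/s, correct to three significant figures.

ω₂ = 32.15 rad/s (from 307 rpm).
Differentiating the loop-closure r₂e^{iθ₂}+r₃e^{iθ₃}=r₁+r₄e^{iθ₄} gives r₂ω₂e^{iθ₂}+r₃ω₃e^{iθ₃}=r₄ω₄e^{iθ₄}.
Eliminating the other unknown: ω₃ = r₂ω₂ sin(θ₄−θ₂) / [r₃ sin(θ₃−θ₄)].
Numerator sine = +0.44307; denominator sine = -0.60876.
Result = 0.0541·32.15·(+0.44307) / (0.1237·(-0.60876)) = -10.233 rad/s; magnitude 10.233 rad/s.

10.2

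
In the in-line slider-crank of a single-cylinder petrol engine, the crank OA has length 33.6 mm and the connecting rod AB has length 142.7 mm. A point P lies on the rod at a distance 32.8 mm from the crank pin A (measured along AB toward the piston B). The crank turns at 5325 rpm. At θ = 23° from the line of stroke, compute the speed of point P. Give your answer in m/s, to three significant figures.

ω = 557.6 rad/s.  Crank-pin speed |V_A| = rω = 18.736 m/s, perpendicular to OA.
Rod angle: sinφ = −(r/L) sinθ ⇒ φ = -5.279°; ω_rod = −rω cosθ/√(L²−r²sin²θ) = -121.38 rad/s.
V_P = V_A + ω_rod × AP, with AP = 0.0328 m along the rod.
Components: V_Px = −rω sinθ − a·ω_rod·sinφ = -7.6872 m/s;  V_Py = rω cosθ + a·ω_rod·cosφ = +13.283 m/s.
|V_P| = √(V_Px² + V_Py²) = 15.347 m/s.

15.3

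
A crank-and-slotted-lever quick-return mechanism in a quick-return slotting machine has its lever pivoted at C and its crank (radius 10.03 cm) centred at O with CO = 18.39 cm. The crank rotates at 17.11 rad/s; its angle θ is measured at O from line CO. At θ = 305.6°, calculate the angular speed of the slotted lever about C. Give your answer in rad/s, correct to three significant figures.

ω = 17.11 rad/s
Crank pin A relative to C: A = (d + r cosθ, r sinθ); lever angle φ = atan2(r sinθ, d + r cosθ).
Differentiating tanφ: φ̇ = rω(d cosθ + r)/(d² + r² + 2dr cosθ).
d² + r² + 2dr cosθ = |CA|² = 0.065354 m²;  d cosθ + r = +0.20735 m.
|ω_lever| = |0.1003·17.11·+0.20735| / 0.065354 = 5.4449 rad/s.

5.44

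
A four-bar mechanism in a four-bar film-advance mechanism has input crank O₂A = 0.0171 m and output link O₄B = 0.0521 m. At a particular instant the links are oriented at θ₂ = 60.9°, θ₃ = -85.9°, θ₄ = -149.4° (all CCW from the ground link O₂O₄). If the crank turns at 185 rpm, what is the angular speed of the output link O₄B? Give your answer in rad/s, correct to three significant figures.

ω₂ = 19.37 rad/s (from 185 rpm).
Differentiating the loop-closure r₂e^{iθ₂}+r₃e^{iθ₃}=r₁+r₄e^{iθ₄} gives r₂ω₂e^{iθ₂}+r₃ω₃e^{iθ₃}=r₄ω₄e^{iθ₄}.
Eliminating the other unknown: ω₄ = r₂ω₂ sin(θ₂−θ₃) / [r₄ sin(θ₄−θ₃)].
Numerator sine = +0.54756; denominator sine = -0.89493.
Result = 0.0171·19.37·(+0.54756) / (0.0521·(-0.89493)) = -3.8905 rad/s; magnitude 3.8905 rad/s.

3.89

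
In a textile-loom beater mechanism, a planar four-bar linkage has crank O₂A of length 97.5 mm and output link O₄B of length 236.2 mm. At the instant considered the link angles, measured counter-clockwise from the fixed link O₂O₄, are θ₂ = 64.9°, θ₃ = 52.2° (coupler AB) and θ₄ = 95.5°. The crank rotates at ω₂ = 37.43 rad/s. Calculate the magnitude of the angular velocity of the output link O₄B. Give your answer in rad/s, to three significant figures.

4.95

ω₂ = 37.43 rad/s
Differentiating the loop-closure r₂e^{iθ₂}+r₃e^{iθ₃}=r₁+r₄e^{iθ₄} gives r₂ω₂e^{iθ₂}+r₃ω₃e^{iθ₃}=r₄ω₄e^{iθ₄}.
Eliminating the other unknown: ω₄ = r₂ω₂ sin(θ₂−θ₃) / [r₄ sin(θ₄−θ₃)].
Numerator sine = +0.21985; denominator sine = +0.68582.
Result = 0.0975·37.43·(+0.21985) / (0.2362·(+0.68582)) = +4.9528 rad/s; magnitude 4.9528 rad/s.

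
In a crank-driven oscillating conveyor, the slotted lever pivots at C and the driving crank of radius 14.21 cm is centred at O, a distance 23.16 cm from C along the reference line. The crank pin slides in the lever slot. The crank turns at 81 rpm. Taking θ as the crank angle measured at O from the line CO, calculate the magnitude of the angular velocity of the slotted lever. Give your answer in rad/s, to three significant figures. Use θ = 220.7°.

ω = 8.482 rad/s (from 81 rpm).
Crank pin A relative to C: A = (d + r cosθ, r sinθ); lever angle φ = atan2(r sinθ, d + r cosθ).
Differentiating tanφ: φ̇ = rω(d cosθ + r)/(d² + r² + 2dr cosθ).
d² + r² + 2dr cosθ = |CA|² = 0.02393 m²;  d cosθ + r = -0.033484 m.
|ω_lever| = |0.1421·8.482·-0.033484| / 0.02393 = 1.6866 rad/s.

1.69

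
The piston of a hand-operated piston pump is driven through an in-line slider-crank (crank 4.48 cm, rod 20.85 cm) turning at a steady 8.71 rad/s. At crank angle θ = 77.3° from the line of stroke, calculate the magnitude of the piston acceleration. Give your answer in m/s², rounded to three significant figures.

0.0742

ω = 8.71 rad/s
x(θ) = r cosθ + √(L² − r² sin²θ); with ω constant, a = ω²·d²x/dθ².
d²x/dθ² = −r cosθ − r²(cos2θ)/√u − r⁴ sin²2θ/(4u^{3/2}),  u = L² − r² sin²θ = 0.0415622 m².
Substituting r = 0.0448 m, L = 0.2085 m, θ = 77.3°: d²x/dθ² = -0.00097783 m.
a = ω²·d²x/dθ² = (8.71)²·(-0.00097783) = -0.074182 m/s²;  |a| = 0.074182 m/s².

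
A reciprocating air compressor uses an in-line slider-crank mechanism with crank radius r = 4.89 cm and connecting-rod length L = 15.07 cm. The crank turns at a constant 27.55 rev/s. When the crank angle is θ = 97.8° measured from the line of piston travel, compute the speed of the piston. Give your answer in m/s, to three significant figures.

8.00

ω = 2π·27.6 = 173.1 rad/s
For an in-line slider-crank, x = r cosθ + √(L² − r² sin²θ), so v = −rω sinθ·[1 + r cosθ/√(L² − r² sin²θ)].
With r = 0.0489 m, L = 0.1507 m, θ = 97.8°: √(L² − r² sin²θ) = 0.1427 m.
v = −0.0489·173.1·0.99075·[1 + 0.0489·-0.13572/0.1427] = -7.9963 m/s.
|v| = 7.9963 m/s.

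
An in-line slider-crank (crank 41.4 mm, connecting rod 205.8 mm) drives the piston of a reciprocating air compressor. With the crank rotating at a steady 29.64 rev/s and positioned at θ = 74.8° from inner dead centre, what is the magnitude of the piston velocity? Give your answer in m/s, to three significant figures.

7.84

ω = 2π·29.6 = 186.2 rad/s
For an in-line slider-crank, x = r cosθ + √(L² − r² sin²θ), so v = −rω sinθ·[1 + r cosθ/√(L² − r² sin²θ)].
With r = 0.0414 m, L = 0.2058 m, θ = 74.8°: √(L² − r² sin²θ) = 0.20188 m.
v = −0.0414·186.2·0.96502·[1 + 0.0414·0.26219/0.20188] = -7.8404 m/s.
|v| = 7.8404 m/s.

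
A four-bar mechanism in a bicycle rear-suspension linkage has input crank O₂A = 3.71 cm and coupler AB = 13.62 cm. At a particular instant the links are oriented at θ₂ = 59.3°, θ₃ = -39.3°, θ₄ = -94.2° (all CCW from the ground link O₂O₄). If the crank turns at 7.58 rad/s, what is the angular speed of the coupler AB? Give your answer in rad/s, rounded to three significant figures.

1.13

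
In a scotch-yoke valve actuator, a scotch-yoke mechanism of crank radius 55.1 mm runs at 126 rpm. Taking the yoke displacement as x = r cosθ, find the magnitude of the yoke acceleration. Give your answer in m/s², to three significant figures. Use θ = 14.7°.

9.28

ω = 13.19 rad/s (from 126 rpm).
x = r cosθ ⇒ ẍ = −rω² cosθ (ω constant).
|a| = rω²|cosθ| = 0.0551·(13.19)²·|cos 14.7°| = 9.2789 m/s².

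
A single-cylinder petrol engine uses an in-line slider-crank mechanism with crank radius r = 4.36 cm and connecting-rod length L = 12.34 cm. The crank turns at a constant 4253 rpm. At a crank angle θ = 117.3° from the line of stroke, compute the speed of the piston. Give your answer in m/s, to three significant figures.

14.3

ω = 2π·4253/60 = 445.4 rad/s
For an in-line slider-crank, x = r cosθ + √(L² − r² sin²θ), so v = −rω sinθ·[1 + r cosθ/√(L² − r² sin²θ)].
With r = 0.0436 m, L = 0.1234 m, θ = 117.3°: √(L² − r² sin²θ) = 0.11716 m.
v = −0.0436·445.4·0.88862·[1 + 0.0436·-0.45865/0.11716] = -14.31 m/s.
|v| = 14.31 m/s.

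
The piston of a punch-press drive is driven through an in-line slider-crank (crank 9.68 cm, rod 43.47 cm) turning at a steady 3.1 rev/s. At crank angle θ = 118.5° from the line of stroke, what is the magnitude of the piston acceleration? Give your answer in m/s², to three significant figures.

22.0

ω = 2π·3.1 = 19.48 rad/s
x(θ) = r cosθ + √(L² − r² sin²θ); with ω constant, a = ω²·d²x/dθ².
d²x/dθ² = −r cosθ − r²(cos2θ)/√u − r⁴ sin²2θ/(4u^{3/2}),  u = L² − r² sin²θ = 0.181727 m².
Substituting r = 0.0968 m, L = 0.4347 m, θ = 118.5°: d²x/dθ² = +0.057961 m.
a = ω²·d²x/dθ² = (19.48)²·(+0.057961) = +21.99 m/s²;  |a| = 21.99 m/s².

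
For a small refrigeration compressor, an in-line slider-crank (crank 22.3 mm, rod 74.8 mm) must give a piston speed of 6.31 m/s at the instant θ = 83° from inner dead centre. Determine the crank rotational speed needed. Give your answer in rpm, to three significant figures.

For an in-line slider-crank, |v_piston| = rω|sinθ|·[1 + r cosθ/√(L² − r² sin²θ)].
With r = 0.0223 m, L = 0.0748 m, θ = 83°: the bracketed kinematic factor |dx/dθ| = 0.022976 m.
ω = v/|dx/dθ| = 6.31/0.022976 = 274.64 rad/s.
N = 60ω/(2π) = 2622.6 rpm.

2620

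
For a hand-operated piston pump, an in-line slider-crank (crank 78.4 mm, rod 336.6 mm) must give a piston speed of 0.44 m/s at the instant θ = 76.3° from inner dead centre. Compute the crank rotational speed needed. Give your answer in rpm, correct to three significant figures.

52.2

For an in-line slider-crank, |v_piston| = rω|sinθ|·[1 + r cosθ/√(L² − r² sin²θ)].
With r = 0.0784 m, L = 0.3366 m, θ = 76.3°: the bracketed kinematic factor |dx/dθ| = 0.080483 m.
ω = v/|dx/dθ| = 0.44/0.080483 = 5.467 rad/s.
N = 60ω/(2π) = 52.206 rpm.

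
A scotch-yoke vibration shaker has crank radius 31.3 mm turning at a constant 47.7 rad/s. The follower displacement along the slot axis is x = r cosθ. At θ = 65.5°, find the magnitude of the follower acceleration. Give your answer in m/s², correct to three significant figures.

ω = 47.7 rad/s
x = r cosθ ⇒ ẍ = −rω² cosθ (ω constant).
|a| = rω²|cosθ| = 0.0313·(47.7)²·|cos 65.5°| = 29.533 m/s².

29.5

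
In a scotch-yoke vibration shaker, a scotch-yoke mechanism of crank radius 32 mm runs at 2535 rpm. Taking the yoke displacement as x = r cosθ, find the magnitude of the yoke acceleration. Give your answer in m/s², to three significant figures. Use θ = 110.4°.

ω = 265.5 rad/s (from 2535 rpm).
x = r cosθ ⇒ ẍ = −rω² cosθ (ω constant).
|a| = rω²|cosθ| = 0.032·(265.5)²·|cos 110.4°| = 786.06 m/s².

786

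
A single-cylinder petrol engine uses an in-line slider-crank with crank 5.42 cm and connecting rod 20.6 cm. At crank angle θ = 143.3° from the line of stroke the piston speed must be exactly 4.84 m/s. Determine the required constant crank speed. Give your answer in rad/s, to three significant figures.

190

For an in-line slider-crank, |v_piston| = rω|sinθ|·[1 + r cosθ/√(L² − r² sin²θ)].
With r = 0.0542 m, L = 0.206 m, θ = 143.3°: the bracketed kinematic factor |dx/dθ| = 0.025472 m.
ω = v/|dx/dθ| = 4.84/0.025472 = 190.01 rad/s.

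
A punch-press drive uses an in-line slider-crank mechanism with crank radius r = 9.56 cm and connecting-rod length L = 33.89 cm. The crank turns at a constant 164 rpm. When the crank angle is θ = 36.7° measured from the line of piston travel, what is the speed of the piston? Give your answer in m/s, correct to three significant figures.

1.21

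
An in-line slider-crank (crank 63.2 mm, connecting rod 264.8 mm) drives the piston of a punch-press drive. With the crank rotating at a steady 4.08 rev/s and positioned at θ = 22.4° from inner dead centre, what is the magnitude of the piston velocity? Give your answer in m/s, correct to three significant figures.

ω = 2π·4.08 = 25.64 rad/s
For an in-line slider-crank, x = r cosθ + √(L² − r² sin²θ), so v = −rω sinθ·[1 + r cosθ/√(L² − r² sin²θ)].
With r = 0.0632 m, L = 0.2648 m, θ = 22.4°: √(L² − r² sin²θ) = 0.2637 m.
v = −0.0632·25.64·0.38107·[1 + 0.0632·0.92455/0.2637] = -0.7542 m/s.
|v| = 0.7542 m/s.

0.754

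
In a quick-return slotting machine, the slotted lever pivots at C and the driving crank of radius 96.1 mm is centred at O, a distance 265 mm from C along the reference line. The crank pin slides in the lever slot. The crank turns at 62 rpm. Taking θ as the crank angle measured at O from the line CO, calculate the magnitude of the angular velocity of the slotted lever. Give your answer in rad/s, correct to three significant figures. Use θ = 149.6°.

2.33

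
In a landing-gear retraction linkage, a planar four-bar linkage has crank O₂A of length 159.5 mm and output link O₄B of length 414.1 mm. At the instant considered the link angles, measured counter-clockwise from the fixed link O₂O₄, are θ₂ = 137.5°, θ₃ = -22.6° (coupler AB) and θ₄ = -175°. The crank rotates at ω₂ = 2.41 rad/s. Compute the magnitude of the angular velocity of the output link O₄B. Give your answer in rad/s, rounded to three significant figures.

ω₂ = 2.41 rad/s
Differentiating the loop-closure r₂e^{iθ₂}+r₃e^{iθ₃}=r₁+r₄e^{iθ₄} gives r₂ω₂e^{iθ₂}+r₃ω₃e^{iθ₃}=r₄ω₄e^{iθ₄}.
Eliminating the other unknown: ω₄ = r₂ω₂ sin(θ₂−θ₃) / [r₄ sin(θ₄−θ₃)].
Numerator sine = +0.34038; denominator sine = -0.46330.
Result = 0.1595·2.41·(+0.34038) / (0.4141·(-0.46330)) = -0.68199 rad/s; magnitude 0.68199 rad/s.

0.682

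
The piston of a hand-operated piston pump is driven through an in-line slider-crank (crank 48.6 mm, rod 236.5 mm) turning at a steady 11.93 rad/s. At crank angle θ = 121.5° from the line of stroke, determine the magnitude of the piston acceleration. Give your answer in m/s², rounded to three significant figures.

ω = 11.93 rad/s
x(θ) = r cosθ + √(L² − r² sin²θ); with ω constant, a = ω²·d²x/dθ².
d²x/dθ² = −r cosθ − r²(cos2θ)/√u − r⁴ sin²2θ/(4u^{3/2}),  u = L² − r² sin²θ = 0.0542151 m².
Substituting r = 0.0486 m, L = 0.2365 m, θ = 121.5°: d²x/dθ² = +0.029911 m.
a = ω²·d²x/dθ² = (11.93)²·(+0.029911) = +4.2571 m/s²;  |a| = 4.2571 m/s².

4.26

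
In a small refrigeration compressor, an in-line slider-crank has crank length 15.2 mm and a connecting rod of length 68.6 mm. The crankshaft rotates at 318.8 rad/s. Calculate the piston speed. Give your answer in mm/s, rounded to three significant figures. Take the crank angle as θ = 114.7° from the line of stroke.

ω = 318.8 rad/s
For an in-line slider-crank, x = r cosθ + √(L² − r² sin²θ), so v = −rω sinθ·[1 + r cosθ/√(L² − r² sin²θ)].
With r = 0.0152 m, L = 0.0686 m, θ = 114.7°: √(L² − r² sin²θ) = 0.067196 m.
v = −0.0152·318.8·0.90851·[1 + 0.0152·-0.41787/0.067196] = -3.9863 m/s.
|v| = 3.9863 m/s = 3986.3 mm/s.

3990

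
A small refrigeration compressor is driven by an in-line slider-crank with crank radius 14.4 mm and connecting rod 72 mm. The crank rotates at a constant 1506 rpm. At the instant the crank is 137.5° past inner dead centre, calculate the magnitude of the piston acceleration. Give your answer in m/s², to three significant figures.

ω = 2π·1506/60 = 157.7 rad/s
x(θ) = r cosθ + √(L² − r² sin²θ); with ω constant, a = ω²·d²x/dθ².
d²x/dθ² = −r cosθ − r²(cos2θ)/√u − r⁴ sin²2θ/(4u^{3/2}),  u = L² − r² sin²θ = 0.00508936 m².
Substituting r = 0.0144 m, L = 0.072 m, θ = 137.5°: d²x/dθ² = +0.010334 m.
a = ω²·d²x/dθ² = (157.7)²·(+0.010334) = +257.03 m/s²;  |a| = 257.03 m/s².

257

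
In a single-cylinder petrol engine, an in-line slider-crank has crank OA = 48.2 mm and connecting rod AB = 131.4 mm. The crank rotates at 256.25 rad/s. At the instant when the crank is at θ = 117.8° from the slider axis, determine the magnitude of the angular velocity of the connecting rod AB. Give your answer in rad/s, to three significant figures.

46.3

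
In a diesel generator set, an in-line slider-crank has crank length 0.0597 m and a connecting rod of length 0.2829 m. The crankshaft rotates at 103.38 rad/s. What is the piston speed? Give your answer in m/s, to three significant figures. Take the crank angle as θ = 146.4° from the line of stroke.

2.81

ω = 103.4 rad/s
For an in-line slider-crank, x = r cosθ + √(L² − r² sin²θ), so v = −rω sinθ·[1 + r cosθ/√(L² − r² sin²θ)].
With r = 0.0597 m, L = 0.2829 m, θ = 146.4°: √(L² − r² sin²θ) = 0.28096 m.
v = −0.0597·103.4·0.55339·[1 + 0.0597·-0.83292/0.28096] = -2.811 m/s.
|v| = 2.811 m/s.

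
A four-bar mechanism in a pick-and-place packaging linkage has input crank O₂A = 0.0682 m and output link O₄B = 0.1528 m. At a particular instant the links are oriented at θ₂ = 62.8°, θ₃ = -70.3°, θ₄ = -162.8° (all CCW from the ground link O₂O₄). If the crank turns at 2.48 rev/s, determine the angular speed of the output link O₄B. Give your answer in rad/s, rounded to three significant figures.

5.08

ω₂ = 15.58 rad/s (from 2.48 rev/s).
Differentiating the loop-closure r₂e^{iθ₂}+r₃e^{iθ₃}=r₁+r₄e^{iθ₄} gives r₂ω₂e^{iθ₂}+r₃ω₃e^{iθ₃}=r₄ω₄e^{iθ₄}.
Eliminating the other unknown: ω₄ = r₂ω₂ sin(θ₂−θ₃) / [r₄ sin(θ₄−θ₃)].
Numerator sine = +0.73016; denominator sine = -0.99905.
Result = 0.0682·15.58·(+0.73016) / (0.1528·(-0.99905)) = -5.0831 rad/s; magnitude 5.0831 rad/s.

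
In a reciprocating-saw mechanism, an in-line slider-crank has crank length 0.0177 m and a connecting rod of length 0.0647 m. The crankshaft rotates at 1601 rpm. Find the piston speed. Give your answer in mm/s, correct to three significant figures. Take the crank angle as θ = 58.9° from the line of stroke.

2910

ω = 2π·1601/60 = 167.7 rad/s
For an in-line slider-crank, x = r cosθ + √(L² − r² sin²θ), so v = −rω sinθ·[1 + r cosθ/√(L² − r² sin²θ)].
With r = 0.0177 m, L = 0.0647 m, θ = 58.9°: √(L² − r² sin²θ) = 0.0629 m.
v = −0.0177·167.7·0.85627·[1 + 0.0177·0.51653/0.0629] = -2.9103 m/s.
|v| = 2.9103 m/s = 2910.3 mm/s.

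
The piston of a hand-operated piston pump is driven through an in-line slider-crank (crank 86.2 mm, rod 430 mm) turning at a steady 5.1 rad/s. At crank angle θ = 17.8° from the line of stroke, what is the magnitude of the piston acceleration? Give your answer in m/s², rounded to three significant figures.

ω = 5.1 rad/s
x(θ) = r cosθ + √(L² − r² sin²θ); with ω constant, a = ω²·d²x/dθ².
d²x/dθ² = −r cosθ − r²(cos2θ)/√u − r⁴ sin²2θ/(4u^{3/2}),  u = L² − r² sin²θ = 0.184206 m².
Substituting r = 0.0862 m, L = 0.43 m, θ = 17.8°: d²x/dθ² = -0.09621 m.
a = ω²·d²x/dθ² = (5.1)²·(-0.09621) = -2.5024 m/s²;  |a| = 2.5024 m/s².

2.50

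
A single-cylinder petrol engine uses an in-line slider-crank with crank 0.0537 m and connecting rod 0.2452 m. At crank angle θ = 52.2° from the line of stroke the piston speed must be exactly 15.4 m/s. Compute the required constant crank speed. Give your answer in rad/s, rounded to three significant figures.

319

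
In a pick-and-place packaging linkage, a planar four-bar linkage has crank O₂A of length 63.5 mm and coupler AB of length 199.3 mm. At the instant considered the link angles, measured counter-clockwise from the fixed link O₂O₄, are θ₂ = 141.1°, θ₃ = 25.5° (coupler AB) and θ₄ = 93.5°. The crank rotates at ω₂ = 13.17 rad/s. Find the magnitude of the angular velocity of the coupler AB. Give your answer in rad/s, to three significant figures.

ω₂ = 13.17 rad/s
Differentiating the loop-closure r₂e^{iθ₂}+r₃e^{iθ₃}=r₁+r₄e^{iθ₄} gives r₂ω₂e^{iθ₂}+r₃ω₃e^{iθ₃}=r₄ω₄e^{iθ₄}.
Eliminating the other unknown: ω₃ = r₂ω₂ sin(θ₄−θ₂) / [r₃ sin(θ₃−θ₄)].
Numerator sine = -0.73846; denominator sine = -0.92718.
Result = 0.0635·13.17·(-0.73846) / (0.1993·(-0.92718)) = +3.342 rad/s; magnitude 3.342 rad/s.

3.34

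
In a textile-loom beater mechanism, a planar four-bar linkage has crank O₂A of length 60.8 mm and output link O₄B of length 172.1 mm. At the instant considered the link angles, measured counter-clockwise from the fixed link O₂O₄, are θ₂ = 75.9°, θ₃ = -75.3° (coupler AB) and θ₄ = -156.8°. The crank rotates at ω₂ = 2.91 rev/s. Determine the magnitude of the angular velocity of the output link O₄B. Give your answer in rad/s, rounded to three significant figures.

ω₂ = 18.28 rad/s (from 2.91 rev/s).
Differentiating the loop-closure r₂e^{iθ₂}+r₃e^{iθ₃}=r₁+r₄e^{iθ₄} gives r₂ω₂e^{iθ₂}+r₃ω₃e^{iθ₃}=r₄ω₄e^{iθ₄}.
Eliminating the other unknown: ω₄ = r₂ω₂ sin(θ₂−θ₃) / [r₄ sin(θ₄−θ₃)].
Numerator sine = +0.48175; denominator sine = -0.98902.
Result = 0.0608·18.28·(+0.48175) / (0.1721·(-0.98902)) = -3.1464 rad/s; magnitude 3.1464 rad/s.

3.15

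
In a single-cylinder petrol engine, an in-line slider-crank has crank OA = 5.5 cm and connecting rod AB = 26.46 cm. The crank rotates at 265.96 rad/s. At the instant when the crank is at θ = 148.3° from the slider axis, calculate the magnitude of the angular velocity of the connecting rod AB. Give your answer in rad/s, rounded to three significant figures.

ω = 266 rad/s
The rod makes angle φ with the slider axis where L sinφ = r sinθ; differentiating, L cosφ·φ̇ = r ω cosθ.
L cosφ = √(L² − r² sin²θ) = 0.26302 m.
|ω_rod| = r ω |cosθ| / √(L² − r² sin²θ) = 0.055·266·0.85081/0.26302 = 47.318 rad/s.

47.3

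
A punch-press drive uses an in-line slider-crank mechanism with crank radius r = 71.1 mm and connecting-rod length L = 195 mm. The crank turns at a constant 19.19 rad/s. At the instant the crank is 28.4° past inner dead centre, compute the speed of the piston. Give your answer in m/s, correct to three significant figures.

0.860

ω = 19.19 rad/s
For an in-line slider-crank, x = r cosθ + √(L² − r² sin²θ), so v = −rω sinθ·[1 + r cosθ/√(L² − r² sin²θ)].
With r = 0.0711 m, L = 0.195 m, θ = 28.4°: √(L² − r² sin²θ) = 0.19205 m.
v = −0.0711·19.19·0.47562·[1 + 0.0711·0.87965/0.19205] = -0.86029 m/s.
|v| = 0.86029 m/s.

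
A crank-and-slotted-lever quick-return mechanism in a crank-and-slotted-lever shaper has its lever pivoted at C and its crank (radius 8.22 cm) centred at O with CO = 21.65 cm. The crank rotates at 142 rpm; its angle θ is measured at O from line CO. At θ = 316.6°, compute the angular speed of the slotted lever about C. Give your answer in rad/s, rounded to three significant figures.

3.68

ω = 14.87 rad/s (from 142 rpm).
Crank pin A relative to C: A = (d + r cosθ, r sinθ); lever angle φ = atan2(r sinθ, d + r cosθ).
Differentiating tanφ: φ̇ = rω(d cosθ + r)/(d² + r² + 2dr cosθ).
d² + r² + 2dr cosθ = |CA|² = 0.0794898 m²;  d cosθ + r = +0.2395 m.
|ω_lever| = |0.0822·14.87·+0.2395| / 0.0794898 = 3.6829 rad/s.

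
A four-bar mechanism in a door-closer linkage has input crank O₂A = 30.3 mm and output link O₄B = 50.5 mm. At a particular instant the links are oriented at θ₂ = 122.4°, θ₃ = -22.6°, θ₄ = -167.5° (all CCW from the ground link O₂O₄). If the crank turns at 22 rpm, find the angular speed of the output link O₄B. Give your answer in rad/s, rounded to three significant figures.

ω₂ = 2.304 rad/s (from 22 rpm).
Differentiating the loop-closure r₂e^{iθ₂}+r₃e^{iθ₃}=r₁+r₄e^{iθ₄} gives r₂ω₂e^{iθ₂}+r₃ω₃e^{iθ₃}=r₄ω₄e^{iθ₄}.
Eliminating the other unknown: ω₄ = r₂ω₂ sin(θ₂−θ₃) / [r₄ sin(θ₄−θ₃)].
Numerator sine = +0.57358; denominator sine = -0.57501.
Result = 0.0303·2.304·(+0.57358) / (0.0505·(-0.57501)) = -1.3789 rad/s; magnitude 1.3789 rad/s.

1.38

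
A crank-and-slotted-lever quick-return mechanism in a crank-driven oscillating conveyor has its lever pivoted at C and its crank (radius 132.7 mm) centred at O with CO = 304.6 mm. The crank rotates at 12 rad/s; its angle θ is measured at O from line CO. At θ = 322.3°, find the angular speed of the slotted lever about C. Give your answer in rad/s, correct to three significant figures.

ω = 12 rad/s
Crank pin A relative to C: A = (d + r cosθ, r sinθ); lever angle φ = atan2(r sinθ, d + r cosθ).
Differentiating tanφ: φ̇ = rω(d cosθ + r)/(d² + r² + 2dr cosθ).
d² + r² + 2dr cosθ = |CA|² = 0.174354 m²;  d cosθ + r = +0.37371 m.
|ω_lever| = |0.1327·12·+0.37371| / 0.174354 = 3.4131 rad/s.

3.41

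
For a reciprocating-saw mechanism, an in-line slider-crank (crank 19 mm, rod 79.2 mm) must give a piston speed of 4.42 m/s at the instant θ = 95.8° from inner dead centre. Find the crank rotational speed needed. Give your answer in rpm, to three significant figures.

2290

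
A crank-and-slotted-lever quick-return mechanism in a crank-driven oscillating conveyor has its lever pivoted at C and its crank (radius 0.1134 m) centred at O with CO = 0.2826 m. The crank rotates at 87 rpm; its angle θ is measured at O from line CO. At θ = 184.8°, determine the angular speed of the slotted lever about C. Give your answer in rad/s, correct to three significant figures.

6.02

ω = 9.111 rad/s (from 87 rpm).
Crank pin A relative to C: A = (d + r cosθ, r sinθ); lever angle φ = atan2(r sinθ, d + r cosθ).
Differentiating tanφ: φ̇ = rω(d cosθ + r)/(d² + r² + 2dr cosθ).
d² + r² + 2dr cosθ = |CA|² = 0.0288534 m²;  d cosθ + r = -0.16821 m.
|ω_lever| = |0.1134·9.111·-0.16821| / 0.0288534 = 6.023 rad/s.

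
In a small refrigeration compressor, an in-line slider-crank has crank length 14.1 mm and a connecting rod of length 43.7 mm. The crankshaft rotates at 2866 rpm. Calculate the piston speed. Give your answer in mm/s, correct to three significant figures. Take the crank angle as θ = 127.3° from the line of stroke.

ω = 2π·2866/60 = 300.1 rad/s
For an in-line slider-crank, x = r cosθ + √(L² − r² sin²θ), so v = −rω sinθ·[1 + r cosθ/√(L² − r² sin²θ)].
With r = 0.0141 m, L = 0.0437 m, θ = 127.3°: √(L² − r² sin²θ) = 0.042236 m.
v = −0.0141·300.1·0.79547·[1 + 0.0141·-0.60599/0.042236] = -2.6853 m/s.
|v| = 2.6853 m/s = 2685.3 mm/s.

2690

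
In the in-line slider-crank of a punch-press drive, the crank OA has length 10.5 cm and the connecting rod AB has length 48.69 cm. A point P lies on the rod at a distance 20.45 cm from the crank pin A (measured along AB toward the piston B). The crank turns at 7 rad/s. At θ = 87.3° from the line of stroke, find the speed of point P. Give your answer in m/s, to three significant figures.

ω = 7 rad/s.  Crank-pin speed |V_A| = rω = 0.735 m/s, perpendicular to OA.
Rod angle: sinφ = −(r/L) sinθ ⇒ φ = -12.440°; ω_rod = −rω cosθ/√(L²−r²sin²θ) = -0.072819 rad/s.
V_P = V_A + ω_rod × AP, with AP = 0.2045 m along the rod.
Components: V_Px = −rω sinθ − a·ω_rod·sinφ = -0.73739 m/s;  V_Py = rω cosθ + a·ω_rod·cosφ = +0.020081 m/s.
|V_P| = √(V_Px² + V_Py²) = 0.73767 m/s.

0.738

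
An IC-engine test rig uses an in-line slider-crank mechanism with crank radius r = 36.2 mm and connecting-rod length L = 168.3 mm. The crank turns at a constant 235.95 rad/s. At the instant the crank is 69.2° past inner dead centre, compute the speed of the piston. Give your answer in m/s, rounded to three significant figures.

8.61

ω = 235.9 rad/s
For an in-line slider-crank, x = r cosθ + √(L² − r² sin²θ), so v = −rω sinθ·[1 + r cosθ/√(L² − r² sin²θ)].
With r = 0.0362 m, L = 0.1683 m, θ = 69.2°: √(L² − r² sin²θ) = 0.16486 m.
v = −0.0362·235.9·0.93483·[1 + 0.0362·0.35511/0.16486] = -8.6073 m/s.
|v| = 8.6073 m/s.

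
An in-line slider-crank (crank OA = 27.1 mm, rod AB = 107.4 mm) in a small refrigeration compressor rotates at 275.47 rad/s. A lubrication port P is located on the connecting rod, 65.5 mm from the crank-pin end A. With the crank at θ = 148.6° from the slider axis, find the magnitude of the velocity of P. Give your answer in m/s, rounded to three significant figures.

ω = 275.5 rad/s.  Crank-pin speed |V_A| = rω = 7.4652 m/s, perpendicular to OA.
Rod angle: sinφ = −(r/L) sinθ ⇒ φ = -7.554°; ω_rod = −rω cosθ/√(L²−r²sin²θ) = +59.849 rad/s.
V_P = V_A + ω_rod × AP, with AP = 0.0655 m along the rod.
Components: V_Px = −rω sinθ − a·ω_rod·sinφ = -3.3741 m/s;  V_Py = rω cosθ + a·ω_rod·cosφ = -2.4859 m/s.
|V_P| = √(V_Px² + V_Py²) = 4.191 m/s.

4.19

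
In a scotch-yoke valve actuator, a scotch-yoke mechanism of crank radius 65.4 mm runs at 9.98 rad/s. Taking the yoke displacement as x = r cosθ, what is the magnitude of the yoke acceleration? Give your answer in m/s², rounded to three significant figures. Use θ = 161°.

6.16

ω = 9.98 rad/s
x = r cosθ ⇒ ẍ = −rω² cosθ (ω constant).
|a| = rω²|cosθ| = 0.0654·(9.98)²·|cos 161°| = 6.159 m/s².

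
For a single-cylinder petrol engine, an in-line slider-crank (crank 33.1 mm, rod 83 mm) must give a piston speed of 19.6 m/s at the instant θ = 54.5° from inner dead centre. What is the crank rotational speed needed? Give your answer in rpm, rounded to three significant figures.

5580

For an in-line slider-crank, |v_piston| = rω|sinθ|·[1 + r cosθ/√(L² − r² sin²θ)].
With r = 0.0331 m, L = 0.083 m, θ = 54.5°: the bracketed kinematic factor |dx/dθ| = 0.033545 m.
ω = v/|dx/dθ| = 19.6/0.033545 = 584.29 rad/s.
N = 60ω/(2π) = 5579.5 rpm.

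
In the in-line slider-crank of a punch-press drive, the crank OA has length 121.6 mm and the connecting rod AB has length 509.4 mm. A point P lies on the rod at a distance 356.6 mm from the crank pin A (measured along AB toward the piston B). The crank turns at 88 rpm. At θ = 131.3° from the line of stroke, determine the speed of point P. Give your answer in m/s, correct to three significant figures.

0.780

ω = 9.215 rad/s.  Crank-pin speed |V_A| = rω = 1.1206 m/s, perpendicular to OA.
Rod angle: sinφ = −(r/L) sinθ ⇒ φ = -10.331°; ω_rod = −rω cosθ/√(L²−r²sin²θ) = +1.4758 rad/s.
V_P = V_A + ω_rod × AP, with AP = 0.3566 m along the rod.
Components: V_Px = −rω sinθ − a·ω_rod·sinφ = -0.74748 m/s;  V_Py = rω cosθ + a·ω_rod·cosφ = -0.22185 m/s.
|V_P| = √(V_Px² + V_Py²) = 0.7797 m/s.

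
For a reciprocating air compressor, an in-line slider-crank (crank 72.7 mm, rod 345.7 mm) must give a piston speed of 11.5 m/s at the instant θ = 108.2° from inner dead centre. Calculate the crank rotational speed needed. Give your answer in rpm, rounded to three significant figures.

1700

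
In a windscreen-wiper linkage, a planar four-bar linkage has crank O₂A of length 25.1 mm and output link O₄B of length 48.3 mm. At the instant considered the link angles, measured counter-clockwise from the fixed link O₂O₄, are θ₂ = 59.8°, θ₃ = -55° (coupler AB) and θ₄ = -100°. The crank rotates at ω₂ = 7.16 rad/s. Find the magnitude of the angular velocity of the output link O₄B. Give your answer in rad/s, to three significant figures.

4.78

ω₂ = 7.16 rad/s
Differentiating the loop-closure r₂e^{iθ₂}+r₃e^{iθ₃}=r₁+r₄e^{iθ₄} gives r₂ω₂e^{iθ₂}+r₃ω₃e^{iθ₃}=r₄ω₄e^{iθ₄}.
Eliminating the other unknown: ω₄ = r₂ω₂ sin(θ₂−θ₃) / [r₄ sin(θ₄−θ₃)].
Numerator sine = +0.90778; denominator sine = -0.70711.
Result = 0.0251·7.16·(+0.90778) / (0.0483·(-0.70711)) = -4.7768 rad/s; magnitude 4.7768 rad/s.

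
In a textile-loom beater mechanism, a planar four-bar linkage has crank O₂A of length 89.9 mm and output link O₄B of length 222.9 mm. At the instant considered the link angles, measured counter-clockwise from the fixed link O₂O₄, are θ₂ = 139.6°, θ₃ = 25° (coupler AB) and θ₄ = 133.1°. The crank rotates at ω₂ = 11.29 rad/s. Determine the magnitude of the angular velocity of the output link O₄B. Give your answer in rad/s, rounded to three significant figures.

4.36

ω₂ = 11.29 rad/s
Differentiating the loop-closure r₂e^{iθ₂}+r₃e^{iθ₃}=r₁+r₄e^{iθ₄} gives r₂ω₂e^{iθ₂}+r₃ω₃e^{iθ₃}=r₄ω₄e^{iθ₄}.
Eliminating the other unknown: ω₄ = r₂ω₂ sin(θ₂−θ₃) / [r₄ sin(θ₄−θ₃)].
Numerator sine = +0.90924; denominator sine = +0.95052.
Result = 0.0899·11.29·(+0.90924) / (0.2229·(+0.95052)) = +4.3557 rad/s; magnitude 4.3557 rad/s.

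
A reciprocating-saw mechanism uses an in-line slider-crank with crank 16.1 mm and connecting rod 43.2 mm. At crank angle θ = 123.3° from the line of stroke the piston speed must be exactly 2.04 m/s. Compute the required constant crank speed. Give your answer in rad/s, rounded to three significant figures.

193

For an in-line slider-crank, |v_piston| = rω|sinθ|·[1 + r cosθ/√(L² − r² sin²θ)].
With r = 0.0161 m, L = 0.0432 m, θ = 123.3°: the bracketed kinematic factor |dx/dθ| = 0.010559 m.
ω = v/|dx/dθ| = 2.04/0.010559 = 193.2 rad/s.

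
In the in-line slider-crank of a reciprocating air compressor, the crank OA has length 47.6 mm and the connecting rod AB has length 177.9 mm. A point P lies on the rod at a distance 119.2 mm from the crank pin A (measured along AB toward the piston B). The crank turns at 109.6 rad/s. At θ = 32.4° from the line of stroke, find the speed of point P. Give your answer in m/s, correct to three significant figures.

3.54

ω = 109.6 rad/s.  Crank-pin speed |V_A| = rω = 5.217 m/s, perpendicular to OA.
Rod angle: sinφ = −(r/L) sinθ ⇒ φ = -8.243°; ω_rod = −rω cosθ/√(L²−r²sin²θ) = -25.019 rad/s.
V_P = V_A + ω_rod × AP, with AP = 0.1192 m along the rod.
Components: V_Px = −rω sinθ − a·ω_rod·sinφ = -3.2229 m/s;  V_Py = rω cosθ + a·ω_rod·cosφ = +1.4534 m/s.
|V_P| = √(V_Px² + V_Py²) = 3.5355 m/s.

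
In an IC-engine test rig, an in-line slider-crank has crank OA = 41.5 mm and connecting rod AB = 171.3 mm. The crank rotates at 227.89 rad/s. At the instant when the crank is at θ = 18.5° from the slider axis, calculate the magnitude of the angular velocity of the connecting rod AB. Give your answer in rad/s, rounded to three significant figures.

ω = 227.9 rad/s
The rod makes angle φ with the slider axis where L sinφ = r sinθ; differentiating, L cosφ·φ̇ = r ω cosθ.
L cosφ = √(L² − r² sin²θ) = 0.17079 m.
|ω_rod| = r ω |cosθ| / √(L² − r² sin²θ) = 0.0415·227.9·0.94832/0.17079 = 52.512 rad/s.

52.5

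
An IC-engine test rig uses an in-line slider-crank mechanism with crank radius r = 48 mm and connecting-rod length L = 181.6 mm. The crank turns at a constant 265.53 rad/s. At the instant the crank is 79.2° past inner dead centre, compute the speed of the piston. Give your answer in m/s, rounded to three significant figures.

ω = 265.5 rad/s
For an in-line slider-crank, x = r cosθ + √(L² − r² sin²θ), so v = −rω sinθ·[1 + r cosθ/√(L² − r² sin²θ)].
With r = 0.048 m, L = 0.1816 m, θ = 79.2°: √(L² − r² sin²θ) = 0.17537 m.
v = −0.048·265.5·0.98229·[1 + 0.048·0.18738/0.17537] = -13.162 m/s.
|v| = 13.162 m/s.

13.2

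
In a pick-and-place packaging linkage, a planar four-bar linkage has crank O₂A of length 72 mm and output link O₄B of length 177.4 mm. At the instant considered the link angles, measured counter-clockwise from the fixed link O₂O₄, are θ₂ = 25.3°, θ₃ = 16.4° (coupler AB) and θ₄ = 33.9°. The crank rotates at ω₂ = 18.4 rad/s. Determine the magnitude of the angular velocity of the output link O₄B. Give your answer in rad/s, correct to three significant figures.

3.84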